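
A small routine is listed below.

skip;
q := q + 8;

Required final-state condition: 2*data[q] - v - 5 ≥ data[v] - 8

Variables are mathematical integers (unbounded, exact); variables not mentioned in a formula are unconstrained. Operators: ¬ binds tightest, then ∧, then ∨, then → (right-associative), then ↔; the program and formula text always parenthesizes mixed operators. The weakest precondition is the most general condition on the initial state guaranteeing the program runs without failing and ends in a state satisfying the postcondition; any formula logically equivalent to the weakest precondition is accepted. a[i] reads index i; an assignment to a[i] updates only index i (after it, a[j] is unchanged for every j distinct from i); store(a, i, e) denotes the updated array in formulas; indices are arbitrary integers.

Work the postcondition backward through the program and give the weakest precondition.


Working backward. After the program, the postcondition 2*data[q] - v - 5 ≥ data[v] - 8 must hold; in canonical form it is 2*data[q] ≥ data[v] + v - 3.
Before q := q + 8: 2*data[q + 8] ≥ data[v] + v - 3
Before skip: 2*data[q + 8] ≥ data[v] + v - 3
Answer: WP = 2*data[q + 8] ≥ data[v] + v - 3


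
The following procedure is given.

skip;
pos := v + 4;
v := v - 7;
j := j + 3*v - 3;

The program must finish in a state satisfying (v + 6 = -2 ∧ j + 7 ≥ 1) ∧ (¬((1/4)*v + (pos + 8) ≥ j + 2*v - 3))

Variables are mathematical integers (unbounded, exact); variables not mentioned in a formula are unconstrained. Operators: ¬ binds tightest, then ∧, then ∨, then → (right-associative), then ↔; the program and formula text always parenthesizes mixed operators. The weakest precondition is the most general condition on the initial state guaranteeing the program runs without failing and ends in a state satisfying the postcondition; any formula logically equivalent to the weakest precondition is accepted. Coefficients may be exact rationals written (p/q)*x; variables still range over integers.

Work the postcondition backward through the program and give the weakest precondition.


Working backward. After the program, the postcondition (v + 6 = -2 ∧ j + 7 ≥ 1) ∧ (¬((1/4)*v + (pos + 8) ≥ j + 2*v - 3)) must hold; in canonical form it is v = -8 ∧ j ≥ -6 ∧ (¬(pos ≥ j + (7/4)*v - 11)).
Before j := j + 3*v - 3: v = -8 ∧ j + 3*v ≥ -3 ∧ (¬(pos ≥ j + (19/4)*v - 14))
Before v := v - 7: v = -1 ∧ j + 3*v ≥ 18 ∧ (¬(pos ≥ j + (19/4)*v - 189/4))
Before pos := v + 4: v = -1 ∧ j + 3*v ≥ 18 ∧ (¬(j + (15/4)*v ≤ 205/4))
Before skip: v = -1 ∧ j + 3*v ≥ 18 ∧ (¬(j + (15/4)*v ≤ 205/4))
Answer: WP = v = -1 ∧ j + 3*v ≥ 18 ∧ (¬(j + (15/4)*v ≤ 205/4))


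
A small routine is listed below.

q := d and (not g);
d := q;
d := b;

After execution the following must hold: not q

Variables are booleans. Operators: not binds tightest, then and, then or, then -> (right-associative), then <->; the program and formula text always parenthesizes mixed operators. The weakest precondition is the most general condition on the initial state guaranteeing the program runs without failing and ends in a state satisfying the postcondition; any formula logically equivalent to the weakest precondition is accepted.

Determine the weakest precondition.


Working backward. After the program, not q must hold.
Before d := b: not q
Before d := q: not q
Before q := d and (not g): not (d and (not g))
Answer: WP = not (d and (not g))


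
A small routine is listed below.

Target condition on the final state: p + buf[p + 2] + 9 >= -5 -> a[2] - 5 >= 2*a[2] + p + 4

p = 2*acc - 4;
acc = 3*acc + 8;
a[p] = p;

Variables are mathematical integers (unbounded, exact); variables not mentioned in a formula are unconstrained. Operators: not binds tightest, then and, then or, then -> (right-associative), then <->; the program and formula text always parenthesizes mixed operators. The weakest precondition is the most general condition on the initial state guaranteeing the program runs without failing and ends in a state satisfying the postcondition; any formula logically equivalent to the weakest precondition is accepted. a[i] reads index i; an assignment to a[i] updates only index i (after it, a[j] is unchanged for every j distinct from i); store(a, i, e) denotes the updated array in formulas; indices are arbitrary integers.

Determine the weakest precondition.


Working backward. After the program, the postcondition p + buf[p + 2] + 9 >= -5 -> a[2] - 5 >= 2*a[2] + p + 4 must hold; in canonical form it is buf[p + 2] + p >= -14 -> a[2] + p <= -9.
Before a[p] := p: buf[p + 2] + p >= -14 -> store(a, p, p)[2] + p <= -9
Before acc := 3*acc + 8: buf[p + 2] + p >= -14 -> store(a, p, p)[2] + p <= -9
Before p := 2*acc - 4: buf[2*acc - 2] + 2*acc >= -10 -> store(a, 2*acc - 4, 2*acc - 4)[2] + 2*acc <= -5
Answer: WP = buf[2*acc - 2] + 2*acc >= -10 -> store(a, 2*acc - 4, 2*acc - 4)[2] + 2*acc <= -5


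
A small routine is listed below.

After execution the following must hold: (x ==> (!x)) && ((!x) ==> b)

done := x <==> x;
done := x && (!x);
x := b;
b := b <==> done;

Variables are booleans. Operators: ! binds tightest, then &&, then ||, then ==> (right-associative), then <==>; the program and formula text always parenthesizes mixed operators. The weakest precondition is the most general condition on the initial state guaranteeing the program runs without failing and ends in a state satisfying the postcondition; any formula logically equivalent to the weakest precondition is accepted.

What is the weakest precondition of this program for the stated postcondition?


Working backward. After the program, (x ==> (!x)) && ((!x) ==> b) must hold.
Before b := b <==> done: (x ==> (!x)) && ((!x) ==> (b <==> done))
Before x := b: (b ==> (!b)) && ((!b) ==> (b <==> done))
Before done := x && (!x): b ==> (!b)
Before done := x <==> x: b ==> (!b)
Answer: WP = b ==> (!b)


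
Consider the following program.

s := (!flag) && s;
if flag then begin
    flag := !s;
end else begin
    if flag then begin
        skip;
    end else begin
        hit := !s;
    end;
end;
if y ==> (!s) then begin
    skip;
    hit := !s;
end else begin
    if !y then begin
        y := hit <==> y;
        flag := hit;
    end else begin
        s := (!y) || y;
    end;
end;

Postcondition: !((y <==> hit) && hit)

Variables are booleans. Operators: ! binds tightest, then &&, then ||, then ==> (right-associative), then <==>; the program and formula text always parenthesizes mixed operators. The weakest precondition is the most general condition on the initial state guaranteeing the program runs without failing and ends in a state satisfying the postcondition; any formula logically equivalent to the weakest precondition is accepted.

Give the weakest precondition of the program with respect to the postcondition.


Working backward. After the program, !((y <==> hit) && hit) must hold.
Then branch requires !((y <==> (!s)) && (!s)); else branch requires ((!y) ==> (!(((hit <==> y) <==> hit) && hit))) && (y ==> (!((y <==> hit) && hit))).
Before the if: ((y ==> (!s)) ==> (!((y <==> (!s)) && (!s)))) && ((!(y ==> (!s))) ==> (((!y) ==> (!(((hit <==> y) <==> hit) && hit))) && (y ==> (!((y <==> hit) && hit)))))
Then branch requires ((y ==> (!s)) ==> (!((y <==> (!s)) && (!s)))) && ((!(y ==> (!s))) ==> (((!y) ==> (!(((hit <==> y) <==> hit) && hit))) && (y ==> (!((y <==> hit) && hit))))); else branch requires (flag ==> (((y ==> (!s)) ==> (!((y <==> (!s)) && (!s)))) && ((!(y ==> (!s))) ==> (((!y) ==> (!(((hit <==> y) <==> hit) && hit))) && (y ==> (!((y <==> hit) && hit))))))) && ((!flag) ==> (((y ==> (!s)) ==> (!((y <==> (!s)) && (!s)))) && ((!(y ==> (!s))) ==> (((!y) ==> (!((((!s) <==> y) <==> (!s)) && (!s)))) && (y ==> (!((y <==> (!s)) && (!s)))))))).
Before the if: (flag ==> (((y ==> (!s)) ==> (!((y <==> (!s)) && (!s)))) && ((!(y ==> (!s))) ==> (((!y) ==> (!(((hit <==> y) <==> hit) && hit))) && (y ==> (!((y <==> hit) && hit))))))) && ((!flag) ==> ((flag ==> (((y ==> (!s)) ==> (!((y <==> (!s)) && (!s)))) && ((!(y ==> (!s))) ==> (((!y) ==> (!(((hit <==> y) <==> hit) && hit))) && (y ==> (!((y <==> hit) && hit))))))) && ((!flag) ==> (((y ==> (!s)) ==> (!((y <==> (!s)) && (!s)))) && ((!(y ==> (!s))) ==> (((!y) ==> (!((((!s) <==> y) <==> (!s)) && (!s)))) && (y ==> (!((y <==> (!s)) && (!s))))))))))
Before s := (!flag) && s: (flag ==> (((y ==> (!((!flag) && s))) ==> (!((y <==> (!((!flag) && s))) && (!((!flag) && s))))) && ((!(y ==> (!((!flag) && s)))) ==> (((!y) ==> (!(((hit <==> y) <==> hit) && hit))) && (y ==> (!((y <==> hit) && hit))))))) && ((!flag) ==> ((flag ==> (((y ==> (!((!flag) && s))) ==> (!((y <==> (!((!flag) && s))) && (!((!flag) && s))))) && ((!(y ==> (!((!flag) && s)))) ==> (((!y) ==> (!(((hit <==> y) <==> hit) && hit))) && (y ==> (!((y <==> hit) && hit))))))) && ((!flag) ==> (((y ==> (!((!flag) && s))) ==> (!((y <==> (!((!flag) && s))) && (!((!flag) && s))))) && ((!(y ==> (!((!flag) && s)))) ==> (((!y) ==> (!((((!((!flag) && s)) <==> y) <==> (!((!flag) && s))) && (!((!flag) && s))))) && (y ==> (!((y <==> (!((!flag) && s))) && (!((!flag) && s)))))))))))
Answer: WP = (flag ==> (((y ==> (!((!flag) && s))) ==> (!((y <==> (!((!flag) && s))) && (!((!flag) && s))))) && ((!(y ==> (!((!flag) && s)))) ==> (((!y) ==> (!(((hit <==> y) <==> hit) && hit))) && (y ==> (!((y <==> hit) && hit))))))) && ((!flag) ==> ((flag ==> (((y ==> (!((!flag) && s))) ==> (!((y <==> (!((!flag) && s))) && (!((!flag) && s))))) && ((!(y ==> (!((!flag) && s)))) ==> (((!y) ==> (!(((hit <==> y) <==> hit) && hit))) && (y ==> (!((y <==> hit) && hit))))))) && ((!flag) ==> (((y ==> (!((!flag) && s))) ==> (!((y <==> (!((!flag) && s))) && (!((!flag) && s))))) && ((!(y ==> (!((!flag) && s)))) ==> (((!y) ==> (!((((!((!flag) && s)) <==> y) <==> (!((!flag) && s))) && (!((!flag) && s))))) && (y ==> (!((y <==> (!((!flag) && s))) && (!((!flag) && s)))))))))))


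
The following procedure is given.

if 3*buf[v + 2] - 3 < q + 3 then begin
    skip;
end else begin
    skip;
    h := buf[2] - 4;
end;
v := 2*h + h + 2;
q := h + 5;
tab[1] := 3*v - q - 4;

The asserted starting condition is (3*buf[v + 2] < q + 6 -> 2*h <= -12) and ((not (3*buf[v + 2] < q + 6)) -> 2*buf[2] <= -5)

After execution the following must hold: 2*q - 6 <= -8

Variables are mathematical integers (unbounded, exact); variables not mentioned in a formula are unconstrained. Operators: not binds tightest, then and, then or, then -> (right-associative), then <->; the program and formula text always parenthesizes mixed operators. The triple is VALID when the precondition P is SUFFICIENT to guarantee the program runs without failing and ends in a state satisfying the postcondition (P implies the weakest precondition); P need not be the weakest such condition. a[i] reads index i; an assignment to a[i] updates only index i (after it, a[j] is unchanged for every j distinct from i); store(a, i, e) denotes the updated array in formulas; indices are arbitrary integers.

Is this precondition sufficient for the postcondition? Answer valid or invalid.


Working backward. After the program, the postcondition 2*q - 6 <= -8 must hold; in canonical form it is 2*q <= -2.
Before tab[1] := 3*v - q - 4: 2*q <= -2
Before q := h + 5: 2*h <= -12
Before v := 2*h + h + 2: 2*h <= -12
Then branch requires 2*h <= -12; else branch requires 2*buf[2] <= -4.
Before the if: (3*buf[v + 2] < q + 6 -> 2*h <= -12) and ((not (3*buf[v + 2] < q + 6)) -> 2*buf[2] <= -4)
The weakest precondition is (3*buf[v + 2] < q + 6 -> 2*h <= -12) and ((not (3*buf[v + 2] < q + 6)) -> 2*buf[2] <= -4).
Check whether (3*buf[v + 2] < q + 6 -> 2*h <= -12) and ((not (3*buf[v + 2] < q + 6)) -> 2*buf[2] <= -5) implies it.
Every state satisfying the precondition satisfies the weakest precondition: the implication holds.
Answer: valid


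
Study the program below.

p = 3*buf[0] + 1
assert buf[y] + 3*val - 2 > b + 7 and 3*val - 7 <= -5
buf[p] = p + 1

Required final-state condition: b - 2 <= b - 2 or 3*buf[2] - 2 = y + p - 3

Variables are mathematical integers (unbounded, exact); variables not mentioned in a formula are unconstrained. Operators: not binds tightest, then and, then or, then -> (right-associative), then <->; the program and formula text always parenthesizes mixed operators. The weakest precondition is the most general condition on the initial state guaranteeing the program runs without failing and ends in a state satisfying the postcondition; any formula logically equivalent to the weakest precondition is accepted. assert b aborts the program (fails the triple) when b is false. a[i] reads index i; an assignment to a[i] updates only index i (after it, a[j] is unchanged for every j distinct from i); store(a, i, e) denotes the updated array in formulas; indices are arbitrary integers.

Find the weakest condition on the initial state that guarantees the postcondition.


Working backward. After the program, the postcondition b - 2 <= b - 2 or 3*buf[2] - 2 = y + p - 3 must hold; in canonical form it is true.
Before buf[p] := p + 1: true
Before assert buf[y] + 3*val - 2 > b + 7 and 3*val - 7 <= -5: buf[y] + 3*val > b + 9 and 3*val <= 2
Before p := 3*buf[0] + 1: buf[y] + 3*val > b + 9 and 3*val <= 2
Answer: WP = buf[y] + 3*val > b + 9 and 3*val <= 2


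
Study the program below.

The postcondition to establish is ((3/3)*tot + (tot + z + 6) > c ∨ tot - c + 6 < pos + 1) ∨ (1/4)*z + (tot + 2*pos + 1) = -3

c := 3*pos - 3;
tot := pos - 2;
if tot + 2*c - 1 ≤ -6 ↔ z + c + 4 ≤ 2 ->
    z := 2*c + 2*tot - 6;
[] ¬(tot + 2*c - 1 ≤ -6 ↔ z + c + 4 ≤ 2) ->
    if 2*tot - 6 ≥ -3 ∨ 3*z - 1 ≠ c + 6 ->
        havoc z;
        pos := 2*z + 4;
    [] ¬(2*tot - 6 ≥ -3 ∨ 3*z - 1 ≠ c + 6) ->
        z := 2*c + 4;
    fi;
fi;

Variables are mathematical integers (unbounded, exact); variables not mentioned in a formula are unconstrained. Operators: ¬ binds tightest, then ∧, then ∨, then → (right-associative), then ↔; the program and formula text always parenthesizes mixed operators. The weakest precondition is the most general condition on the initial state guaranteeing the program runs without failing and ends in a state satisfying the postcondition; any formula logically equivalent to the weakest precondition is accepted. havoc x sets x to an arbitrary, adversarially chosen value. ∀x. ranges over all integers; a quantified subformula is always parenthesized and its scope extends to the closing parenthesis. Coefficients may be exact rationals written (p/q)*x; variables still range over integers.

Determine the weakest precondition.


Working backward. After the program, the postcondition ((3/3)*tot + (tot + z + 6) > c ∨ tot - c + 6 < pos + 1) ∨ (1/4)*z + (tot + 2*pos + 1) = -3 must hold; in canonical form it is 2*tot + z > c - 6 ∨ tot < c + pos - 5 ∨ 2*pos + tot + (1/4)*z = -4.
Then branch requires c + 4*tot > 0 ∨ tot < c + pos - 5 ∨ (1/2)*c + 2*pos + (3/2)*tot = -5/2; else branch requires ((2*tot ≥ 3 ∨ 3*z ≠ c + 7) → (∀z_1. (2*tot + z_1 > c - 6 ∨ tot < c + 2*z_1 - 1 ∨ tot + (17/4)*z_1 = -12))) ∧ ((¬(2*tot ≥ 3 ∨ 3*z ≠ c + 7)) → (c + 2*tot > -10 ∨ tot < c + pos - 5 ∨ (1/2)*c + 2*pos + tot = -5)).
Before the if: ((2*c + tot ≤ -5 ↔ c + z ≤ -2) → (c + 4*tot > 0 ∨ tot < c + pos - 5 ∨ (1/2)*c + 2*pos + (3/2)*tot = -5/2)) ∧ ((¬(2*c + tot ≤ -5 ↔ c + z ≤ -2)) → (((2*tot ≥ 3 ∨ 3*z ≠ c + 7) → (∀z_1. (2*tot + z_1 > c - 6 ∨ tot < c + 2*z_1 - 1 ∨ tot + (17/4)*z_1 = -12))) ∧ ((¬(2*tot ≥ 3 ∨ 3*z ≠ c + 7)) → (c + 2*tot > -10 ∨ tot < c + pos - 5 ∨ (1/2)*c + 2*pos + tot = -5))))
Before tot := pos - 2: ((2*c + pos ≤ -3 ↔ c + z ≤ -2) → (c + 4*pos > 8 ∨ c > 3 ∨ (1/2)*c + (7/2)*pos = 1/2)) ∧ ((¬(2*c + pos ≤ -3 ↔ c + z ≤ -2)) → (((2*pos ≥ 7 ∨ 3*z ≠ c + 7) → (∀z_1. (2*pos + z_1 > c - 2 ∨ pos < c + 2*z_1 + 1 ∨ pos + (17/4)*z_1 = -10))) ∧ ((¬(2*pos ≥ 7 ∨ 3*z ≠ c + 7)) → (c + 2*pos > -6 ∨ c > 3 ∨ (1/2)*c + 3*pos = -3))))
Before c := 3*pos - 3: ((7*pos ≤ 3 ↔ 3*pos + z ≤ 1) → (7*pos > 11 ∨ 3*pos > 6 ∨ 5*pos = 2)) ∧ ((¬(7*pos ≤ 3 ↔ 3*pos + z ≤ 1)) → (((2*pos ≥ 7 ∨ 3*z ≠ 3*pos + 4) → (∀z_1. (z_1 > pos - 5 ∨ 2*pos + 2*z_1 > 2 ∨ pos + (17/4)*z_1 = -10))) ∧ ((¬(2*pos ≥ 7 ∨ 3*z ≠ 3*pos + 4)) → (5*pos > -3 ∨ 3*pos > 6 ∨ (9/2)*pos = -3/2))))
Answer: WP = ((7*pos ≤ 3 ↔ 3*pos + z ≤ 1) → (7*pos > 11 ∨ 3*pos > 6 ∨ 5*pos = 2)) ∧ ((¬(7*pos ≤ 3 ↔ 3*pos + z ≤ 1)) → (((2*pos ≥ 7 ∨ 3*z ≠ 3*pos + 4) → (∀z_1. (z_1 > pos - 5 ∨ 2*pos + 2*z_1 > 2 ∨ pos + (17/4)*z_1 = -10))) ∧ ((¬(2*pos ≥ 7 ∨ 3*z ≠ 3*pos + 4)) → (5*pos > -3 ∨ 3*pos > 6 ∨ (9/2)*pos = -3/2))))


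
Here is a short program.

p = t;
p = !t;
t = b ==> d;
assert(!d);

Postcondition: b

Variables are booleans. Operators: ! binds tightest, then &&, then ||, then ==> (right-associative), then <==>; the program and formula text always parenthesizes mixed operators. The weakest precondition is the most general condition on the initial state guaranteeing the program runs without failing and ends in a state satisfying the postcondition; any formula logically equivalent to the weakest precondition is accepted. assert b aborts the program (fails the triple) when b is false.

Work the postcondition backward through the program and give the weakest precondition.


Working backward. After the program, b must hold.
Before assert !d: (!d) && b
Before t := b ==> d: (!d) && b
Before p := !t: (!d) && b
Before p := t: (!d) && b
Answer: WP = (!d) && b


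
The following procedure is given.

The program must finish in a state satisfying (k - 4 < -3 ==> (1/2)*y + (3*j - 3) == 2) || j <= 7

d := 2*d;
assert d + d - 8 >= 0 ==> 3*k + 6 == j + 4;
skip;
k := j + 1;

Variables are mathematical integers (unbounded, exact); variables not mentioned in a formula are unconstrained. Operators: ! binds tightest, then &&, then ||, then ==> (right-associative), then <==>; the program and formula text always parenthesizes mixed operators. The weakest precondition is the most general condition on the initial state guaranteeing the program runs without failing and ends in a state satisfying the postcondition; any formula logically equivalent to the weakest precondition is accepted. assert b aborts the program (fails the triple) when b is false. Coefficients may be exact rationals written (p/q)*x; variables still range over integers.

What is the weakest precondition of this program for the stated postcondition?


Working backward. After the program, the postcondition (k - 4 < -3 ==> (1/2)*y + (3*j - 3) == 2) || j <= 7 must hold; in canonical form it is (k < 1 ==> 3*j + (1/2)*y == 5) || j <= 7.
Before k := j + 1: (j < 0 ==> 3*j + (1/2)*y == 5) || j <= 7
Before skip: (j < 0 ==> 3*j + (1/2)*y == 5) || j <= 7
Before assert d + d - 8 >= 0 ==> 3*k + 6 == j + 4: (2*d >= 8 ==> 3*k == j - 2) && ((j < 0 ==> 3*j + (1/2)*y == 5) || j <= 7)
Before d := 2*d: (4*d >= 8 ==> 3*k == j - 2) && ((j < 0 ==> 3*j + (1/2)*y == 5) || j <= 7)
Answer: WP = (4*d >= 8 ==> 3*k == j - 2) && ((j < 0 ==> 3*j + (1/2)*y == 5) || j <= 7)


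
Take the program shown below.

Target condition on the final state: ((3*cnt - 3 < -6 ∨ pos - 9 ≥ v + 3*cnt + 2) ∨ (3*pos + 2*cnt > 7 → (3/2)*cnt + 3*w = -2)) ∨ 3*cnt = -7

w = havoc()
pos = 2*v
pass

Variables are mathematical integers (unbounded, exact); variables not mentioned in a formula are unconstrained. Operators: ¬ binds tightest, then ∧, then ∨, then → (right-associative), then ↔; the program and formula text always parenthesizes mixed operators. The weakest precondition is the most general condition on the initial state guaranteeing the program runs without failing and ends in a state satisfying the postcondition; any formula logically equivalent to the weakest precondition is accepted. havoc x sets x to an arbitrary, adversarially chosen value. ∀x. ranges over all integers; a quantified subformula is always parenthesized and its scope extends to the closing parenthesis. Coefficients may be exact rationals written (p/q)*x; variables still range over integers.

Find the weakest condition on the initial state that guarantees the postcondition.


Working backward. After the program, the postcondition ((3*cnt - 3 < -6 ∨ pos - 9 ≥ v + 3*cnt + 2) ∨ (3*pos + 2*cnt > 7 → (3/2)*cnt + 3*w = -2)) ∨ 3*cnt = -7 must hold; in canonical form it is 3*cnt < -3 ∨ pos ≥ 3*cnt + v + 11 ∨ (2*cnt + 3*pos > 7 → (3/2)*cnt + 3*w = -2) ∨ 3*cnt = -7.
Before skip: 3*cnt < -3 ∨ pos ≥ 3*cnt + v + 11 ∨ (2*cnt + 3*pos > 7 → (3/2)*cnt + 3*w = -2) ∨ 3*cnt = -7
Before pos := 2*v: 3*cnt < -3 ∨ v ≥ 3*cnt + 11 ∨ (2*cnt + 6*v > 7 → (3/2)*cnt + 3*w = -2) ∨ 3*cnt = -7
Before havoc w: ∀w_1. (3*cnt < -3 ∨ v ≥ 3*cnt + 11 ∨ (2*cnt + 6*v > 7 → (3/2)*cnt + 3*w_1 = -2) ∨ 3*cnt = -7)
Answer: WP = ∀w_1. (3*cnt < -3 ∨ v ≥ 3*cnt + 11 ∨ (2*cnt + 6*v > 7 → (3/2)*cnt + 3*w_1 = -2) ∨ 3*cnt = -7)


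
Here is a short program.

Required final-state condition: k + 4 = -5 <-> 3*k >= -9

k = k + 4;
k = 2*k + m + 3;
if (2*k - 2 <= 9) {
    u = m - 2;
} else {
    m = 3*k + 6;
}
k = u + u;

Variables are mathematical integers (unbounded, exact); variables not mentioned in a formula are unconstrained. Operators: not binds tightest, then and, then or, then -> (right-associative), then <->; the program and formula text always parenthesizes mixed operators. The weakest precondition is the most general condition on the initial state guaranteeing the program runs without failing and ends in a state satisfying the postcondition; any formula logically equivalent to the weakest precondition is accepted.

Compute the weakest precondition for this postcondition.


Working backward. After the program, the postcondition k + 4 = -5 <-> 3*k >= -9 must hold; in canonical form it is k = -9 <-> 3*k >= -9.
Before k := u + u: 2*u = -9 <-> 6*u >= -9
Then branch requires 2*m = -5 <-> 6*m >= 3; else branch requires 2*u = -9 <-> 6*u >= -9.
Before the if: (2*k <= 11 -> (2*m = -5 <-> 6*m >= 3)) and ((not (2*k <= 11)) -> (2*u = -9 <-> 6*u >= -9))
Before k := 2*k + m + 3: (4*k + 2*m <= 5 -> (2*m = -5 <-> 6*m >= 3)) and ((not (4*k + 2*m <= 5)) -> (2*u = -9 <-> 6*u >= -9))
Before k := k + 4: (4*k + 2*m <= -11 -> (2*m = -5 <-> 6*m >= 3)) and ((not (4*k + 2*m <= -11)) -> (2*u = -9 <-> 6*u >= -9))
Answer: WP = (4*k + 2*m <= -11 -> (2*m = -5 <-> 6*m >= 3)) and ((not (4*k + 2*m <= -11)) -> (2*u = -9 <-> 6*u >= -9))


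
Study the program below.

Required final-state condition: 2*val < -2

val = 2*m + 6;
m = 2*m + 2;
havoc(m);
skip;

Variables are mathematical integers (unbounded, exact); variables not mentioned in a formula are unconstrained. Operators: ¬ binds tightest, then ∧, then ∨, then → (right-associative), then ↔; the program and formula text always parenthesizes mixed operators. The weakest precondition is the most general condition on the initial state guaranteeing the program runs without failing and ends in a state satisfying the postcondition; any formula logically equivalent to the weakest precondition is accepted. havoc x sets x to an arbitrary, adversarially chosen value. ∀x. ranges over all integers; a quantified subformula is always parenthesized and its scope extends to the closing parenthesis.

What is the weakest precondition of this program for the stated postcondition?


Working backward. After the program, 2*val < -2 must hold.
Before skip: 2*val < -2
Before havoc m: 2*val < -2
Before m := 2*m + 2: 2*val < -2
Before val := 2*m + 6: 4*m < -14
Answer: WP = 4*m < -14


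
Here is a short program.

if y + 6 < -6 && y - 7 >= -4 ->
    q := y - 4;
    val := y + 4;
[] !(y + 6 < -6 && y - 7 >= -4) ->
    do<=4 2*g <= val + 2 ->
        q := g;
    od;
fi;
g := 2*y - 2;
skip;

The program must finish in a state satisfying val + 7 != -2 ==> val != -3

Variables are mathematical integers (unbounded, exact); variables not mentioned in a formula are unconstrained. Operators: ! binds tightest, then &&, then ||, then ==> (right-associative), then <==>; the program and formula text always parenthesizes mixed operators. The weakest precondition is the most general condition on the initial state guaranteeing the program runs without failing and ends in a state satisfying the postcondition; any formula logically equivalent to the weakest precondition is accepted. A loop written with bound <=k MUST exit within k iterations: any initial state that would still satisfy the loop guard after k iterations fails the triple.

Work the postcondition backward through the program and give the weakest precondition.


Working backward. After the program, the postcondition val + 7 != -2 ==> val != -3 must hold; in canonical form it is val != -9 ==> val != -3.
Before skip: val != -9 ==> val != -3
Before g := 2*y - 2: val != -9 ==> val != -3
Then branch requires y != -13 ==> y != -7; else branch requires (2*g <= val + 2 ==> ((2*g <= val + 2 ==> ((2*g <= val + 2 ==> ((2*g <= val + 2 ==> ((!(2*g <= val + 2)) && (val != -9 ==> val != -3))) && ((!(2*g <= val + 2)) ==> (val != -9 ==> val != -3)))) && ((!(2*g <= val + 2)) ==> (val != -9 ==> val != -3)))) && ((!(2*g <= val + 2)) ==> (val != -9 ==> val != -3)))) && ((!(2*g <= val + 2)) ==> (val != -9 ==> val != -3)).
Before the if: ((y < -12 && y >= 3) ==> (y != -13 ==> y != -7)) && ((!(y < -12 && y >= 3)) ==> ((2*g <= val + 2 ==> ((2*g <= val + 2 ==> ((2*g <= val + 2 ==> ((2*g <= val + 2 ==> ((!(2*g <= val + 2)) && (val != -9 ==> val != -3))) && ((!(2*g <= val + 2)) ==> (val != -9 ==> val != -3)))) && ((!(2*g <= val + 2)) ==> (val != -9 ==> val != -3)))) && ((!(2*g <= val + 2)) ==> (val != -9 ==> val != -3)))) && ((!(2*g <= val + 2)) ==> (val != -9 ==> val != -3))))
Answer: WP = ((y < -12 && y >= 3) ==> (y != -13 ==> y != -7)) && ((!(y < -12 && y >= 3)) ==> ((2*g <= val + 2 ==> ((2*g <= val + 2 ==> ((2*g <= val + 2 ==> ((2*g <= val + 2 ==> ((!(2*g <= val + 2)) && (val != -9 ==> val != -3))) && ((!(2*g <= val + 2)) ==> (val != -9 ==> val != -3)))) && ((!(2*g <= val + 2)) ==> (val != -9 ==> val != -3)))) && ((!(2*g <= val + 2)) ==> (val != -9 ==> val != -3)))) && ((!(2*g <= val + 2)) ==> (val != -9 ==> val != -3))))


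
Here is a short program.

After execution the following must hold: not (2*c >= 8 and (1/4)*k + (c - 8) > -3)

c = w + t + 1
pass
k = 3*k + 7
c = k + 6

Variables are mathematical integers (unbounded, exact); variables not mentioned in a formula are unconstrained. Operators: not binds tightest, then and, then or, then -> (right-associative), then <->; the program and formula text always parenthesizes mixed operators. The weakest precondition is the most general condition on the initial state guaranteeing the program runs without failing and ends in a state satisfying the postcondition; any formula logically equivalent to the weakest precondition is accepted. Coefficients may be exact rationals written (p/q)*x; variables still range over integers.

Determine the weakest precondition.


Working backward. After the program, the postcondition not (2*c >= 8 and (1/4)*k + (c - 8) > -3) must hold; in canonical form it is not (2*c >= 8 and c + (1/4)*k > 5).
Before c := k + 6: not (2*k >= -4 and (5/4)*k > -1)
Before k := 3*k + 7: not (6*k >= -18 and (15/4)*k > -39/4)
Before skip: not (6*k >= -18 and (15/4)*k > -39/4)
Before c := w + t + 1: not (6*k >= -18 and (15/4)*k > -39/4)
Answer: WP = not (6*k >= -18 and (15/4)*k > -39/4)


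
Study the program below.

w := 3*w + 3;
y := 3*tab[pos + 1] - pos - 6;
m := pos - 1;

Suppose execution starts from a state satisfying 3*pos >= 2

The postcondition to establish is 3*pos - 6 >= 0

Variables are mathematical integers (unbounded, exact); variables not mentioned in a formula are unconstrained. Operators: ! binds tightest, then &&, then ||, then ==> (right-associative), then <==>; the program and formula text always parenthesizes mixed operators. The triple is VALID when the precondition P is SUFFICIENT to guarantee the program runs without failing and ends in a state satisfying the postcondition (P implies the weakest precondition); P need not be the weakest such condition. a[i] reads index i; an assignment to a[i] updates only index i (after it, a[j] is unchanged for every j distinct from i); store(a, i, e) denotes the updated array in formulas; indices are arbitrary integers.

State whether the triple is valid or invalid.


Working backward. After the program, the postcondition 3*pos - 6 >= 0 must hold; in canonical form it is 3*pos >= 6.
Before m := pos - 1: 3*pos >= 6
Before y := 3*tab[pos + 1] - pos - 6: 3*pos >= 6
Before w := 3*w + 3: 3*pos >= 6
The weakest precondition is 3*pos >= 6.
Check whether 3*pos >= 2 implies it.
Countermodel: at the initial state pos = 1, the precondition holds but the weakest precondition fails.
Answer: invalid


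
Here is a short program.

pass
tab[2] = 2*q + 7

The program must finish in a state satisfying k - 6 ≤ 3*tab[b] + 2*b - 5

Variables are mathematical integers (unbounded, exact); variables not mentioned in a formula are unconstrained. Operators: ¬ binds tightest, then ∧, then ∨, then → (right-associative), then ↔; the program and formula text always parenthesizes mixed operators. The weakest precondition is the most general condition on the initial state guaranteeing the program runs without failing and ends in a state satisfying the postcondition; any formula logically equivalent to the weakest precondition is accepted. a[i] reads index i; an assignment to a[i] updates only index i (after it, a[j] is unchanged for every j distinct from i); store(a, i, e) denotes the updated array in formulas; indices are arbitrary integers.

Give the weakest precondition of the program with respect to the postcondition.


Working backward. After the program, the postcondition k - 6 ≤ 3*tab[b] + 2*b - 5 must hold; in canonical form it is k ≤ 3*tab[b] + 2*b + 1.
Before tab[2] := 2*q + 7: k ≤ 3*store(tab, 2, 2*q + 7)[b] + 2*b + 1
Before skip: k ≤ 3*store(tab, 2, 2*q + 7)[b] + 2*b + 1
Answer: WP = k ≤ 3*store(tab, 2, 2*q + 7)[b] + 2*b + 1


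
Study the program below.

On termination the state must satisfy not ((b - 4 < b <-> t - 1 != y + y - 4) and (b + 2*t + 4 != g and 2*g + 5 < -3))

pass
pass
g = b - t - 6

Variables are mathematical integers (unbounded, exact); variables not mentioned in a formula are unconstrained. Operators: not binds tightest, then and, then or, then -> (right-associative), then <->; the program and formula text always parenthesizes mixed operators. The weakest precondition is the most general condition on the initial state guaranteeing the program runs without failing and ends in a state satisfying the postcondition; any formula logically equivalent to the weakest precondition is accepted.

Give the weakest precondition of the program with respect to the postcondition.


Working backward. After the program, the postcondition not ((b - 4 < b <-> t - 1 != y + y - 4) and (b + 2*t + 4 != g and 2*g + 5 < -3)) must hold; in canonical form it is not (t != 2*y - 3 and b + 2*t != g - 4 and 2*g < -8).
Before g := b - t - 6: not (t != 2*y - 3 and 3*t != -10 and 2*b < 2*t + 4)
Before skip: not (t != 2*y - 3 and 3*t != -10 and 2*b < 2*t + 4)
Before skip: not (t != 2*y - 3 and 3*t != -10 and 2*b < 2*t + 4)
Answer: WP = not (t != 2*y - 3 and 3*t != -10 and 2*b < 2*t + 4)


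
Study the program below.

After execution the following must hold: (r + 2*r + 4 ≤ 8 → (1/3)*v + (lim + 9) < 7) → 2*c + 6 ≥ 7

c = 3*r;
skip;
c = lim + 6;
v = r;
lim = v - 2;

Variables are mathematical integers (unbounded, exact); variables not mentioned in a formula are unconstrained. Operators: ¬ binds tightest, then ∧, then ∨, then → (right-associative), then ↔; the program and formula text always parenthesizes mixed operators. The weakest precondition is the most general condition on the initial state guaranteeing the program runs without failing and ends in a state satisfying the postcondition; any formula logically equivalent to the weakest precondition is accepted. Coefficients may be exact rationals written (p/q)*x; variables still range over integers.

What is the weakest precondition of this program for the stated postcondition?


Working backward. After the program, the postcondition (r + 2*r + 4 ≤ 8 → (1/3)*v + (lim + 9) < 7) → 2*c + 6 ≥ 7 must hold; in canonical form it is (3*r ≤ 4 → lim + (1/3)*v < -2) → 2*c ≥ 1.
Before lim := v - 2: (3*r ≤ 4 → (4/3)*v < 0) → 2*c ≥ 1
Before v := r: (3*r ≤ 4 → (4/3)*r < 0) → 2*c ≥ 1
Before c := lim + 6: (3*r ≤ 4 → (4/3)*r < 0) → 2*lim ≥ -11
Before skip: (3*r ≤ 4 → (4/3)*r < 0) → 2*lim ≥ -11
Before c := 3*r: (3*r ≤ 4 → (4/3)*r < 0) → 2*lim ≥ -11
Answer: WP = (3*r ≤ 4 → (4/3)*r < 0) → 2*lim ≥ -11


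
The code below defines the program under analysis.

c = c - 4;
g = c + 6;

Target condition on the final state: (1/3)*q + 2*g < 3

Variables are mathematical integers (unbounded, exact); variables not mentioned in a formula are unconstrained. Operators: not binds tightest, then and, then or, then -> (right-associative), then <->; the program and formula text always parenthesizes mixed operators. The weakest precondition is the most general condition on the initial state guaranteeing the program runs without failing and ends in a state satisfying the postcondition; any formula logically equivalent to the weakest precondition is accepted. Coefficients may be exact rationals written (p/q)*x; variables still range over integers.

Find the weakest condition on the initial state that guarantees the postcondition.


Working backward. After the program, the postcondition (1/3)*q + 2*g < 3 must hold; in canonical form it is 2*g + (1/3)*q < 3.
Before g := c + 6: 2*c + (1/3)*q < -9
Before c := c - 4: 2*c + (1/3)*q < -1
Answer: WP = 2*c + (1/3)*q < -1


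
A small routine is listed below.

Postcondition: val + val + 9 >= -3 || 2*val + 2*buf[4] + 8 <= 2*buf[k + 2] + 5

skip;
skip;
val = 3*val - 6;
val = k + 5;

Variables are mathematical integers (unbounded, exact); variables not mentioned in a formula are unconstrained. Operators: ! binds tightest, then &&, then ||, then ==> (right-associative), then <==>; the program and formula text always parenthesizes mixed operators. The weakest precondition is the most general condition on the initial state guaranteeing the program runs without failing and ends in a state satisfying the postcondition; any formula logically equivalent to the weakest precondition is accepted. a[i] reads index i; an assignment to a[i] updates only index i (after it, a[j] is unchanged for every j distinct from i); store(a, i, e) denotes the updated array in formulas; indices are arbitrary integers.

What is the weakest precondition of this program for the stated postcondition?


Working backward. After the program, the postcondition val + val + 9 >= -3 || 2*val + 2*buf[4] + 8 <= 2*buf[k + 2] + 5 must hold; in canonical form it is 2*val >= -12 || 2*buf[4] + 2*val <= 2*buf[k + 2] - 3.
Before val := k + 5: 2*k >= -22 || 2*buf[4] + 2*k <= 2*buf[k + 2] - 13
Before val := 3*val - 6: 2*k >= -22 || 2*buf[4] + 2*k <= 2*buf[k + 2] - 13
Before skip: 2*k >= -22 || 2*buf[4] + 2*k <= 2*buf[k + 2] - 13
Before skip: 2*k >= -22 || 2*buf[4] + 2*k <= 2*buf[k + 2] - 13
Answer: WP = 2*k >= -22 || 2*buf[4] + 2*k <= 2*buf[k + 2] - 13


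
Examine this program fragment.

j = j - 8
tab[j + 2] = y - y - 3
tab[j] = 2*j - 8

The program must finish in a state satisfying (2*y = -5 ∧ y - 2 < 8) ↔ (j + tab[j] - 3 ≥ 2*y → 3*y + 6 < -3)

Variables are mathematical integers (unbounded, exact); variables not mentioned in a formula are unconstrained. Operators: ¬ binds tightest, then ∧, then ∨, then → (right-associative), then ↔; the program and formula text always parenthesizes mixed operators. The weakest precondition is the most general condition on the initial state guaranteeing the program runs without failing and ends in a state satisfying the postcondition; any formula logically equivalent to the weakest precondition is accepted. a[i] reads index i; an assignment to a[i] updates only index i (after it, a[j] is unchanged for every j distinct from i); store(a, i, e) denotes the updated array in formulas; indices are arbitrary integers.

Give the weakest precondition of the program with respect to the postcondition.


Working backward. After the program, the postcondition (2*y = -5 ∧ y - 2 < 8) ↔ (j + tab[j] - 3 ≥ 2*y → 3*y + 6 < -3) must hold; in canonical form it is (2*y = -5 ∧ y < 10) ↔ (tab[j] + j ≥ 2*y + 3 → 3*y < -9).
Before tab[j] := 2*j - 8: (2*y = -5 ∧ y < 10) ↔ (store(tab, j, 2*j - 8)[j] + j ≥ 2*y + 3 → 3*y < -9)
Before tab[j + 2] := y - y - 3: (2*y = -5 ∧ y < 10) ↔ (store(store(tab, j + 2, -3), j, 2*j - 8)[j] + j ≥ 2*y + 3 → 3*y < -9)
Before j := j - 8: (2*y = -5 ∧ y < 10) ↔ (store(store(tab, j - 6, -3), j - 8, 2*j - 24)[j - 8] + j ≥ 2*y + 11 → 3*y < -9)
Answer: WP = (2*y = -5 ∧ y < 10) ↔ (store(store(tab, j - 6, -3), j - 8, 2*j - 24)[j - 8] + j ≥ 2*y + 11 → 3*y < -9)


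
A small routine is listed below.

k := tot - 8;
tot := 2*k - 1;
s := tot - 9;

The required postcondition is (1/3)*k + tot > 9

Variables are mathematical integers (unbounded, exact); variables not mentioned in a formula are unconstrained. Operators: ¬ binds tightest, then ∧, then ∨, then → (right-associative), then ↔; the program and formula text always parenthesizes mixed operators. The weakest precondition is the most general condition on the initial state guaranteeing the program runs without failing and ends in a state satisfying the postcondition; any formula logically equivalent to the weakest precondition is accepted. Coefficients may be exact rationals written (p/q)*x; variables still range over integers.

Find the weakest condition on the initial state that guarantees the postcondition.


Working backward. After the program, (1/3)*k + tot > 9 must hold.
Before s := tot - 9: (1/3)*k + tot > 9
Before tot := 2*k - 1: (7/3)*k > 10
Before k := tot - 8: (7/3)*tot > 86/3
Answer: WP = (7/3)*tot > 86/3


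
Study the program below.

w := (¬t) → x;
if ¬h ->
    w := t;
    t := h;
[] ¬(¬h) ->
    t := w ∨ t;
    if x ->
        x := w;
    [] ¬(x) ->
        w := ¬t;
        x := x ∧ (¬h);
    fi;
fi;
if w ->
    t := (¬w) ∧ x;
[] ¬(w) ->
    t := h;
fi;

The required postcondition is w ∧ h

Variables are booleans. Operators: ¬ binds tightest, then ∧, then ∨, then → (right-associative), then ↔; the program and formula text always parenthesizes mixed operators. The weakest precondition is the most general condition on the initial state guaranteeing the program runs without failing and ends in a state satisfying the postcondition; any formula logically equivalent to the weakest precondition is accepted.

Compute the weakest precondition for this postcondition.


Working backward. After the program, w ∧ h must hold.
Then branch requires w ∧ h; else branch requires w ∧ h.
Before the if: (w → (w ∧ h)) ∧ ((¬w) → (w ∧ h))
Then branch requires (t → (t ∧ h)) ∧ ((¬t) → (t ∧ h)); else branch requires (x → ((w → (w ∧ h)) ∧ ((¬w) → (w ∧ h)))) ∧ ((¬x) → (((¬(w ∨ t)) → ((¬(w ∨ t)) ∧ h)) ∧ ((w ∨ t) → ((¬(w ∨ t)) ∧ h)))).
Before the if: ((¬h) → ((t → (t ∧ h)) ∧ ((¬t) → (t ∧ h)))) ∧ (h → ((x → ((w → (w ∧ h)) ∧ ((¬w) → (w ∧ h)))) ∧ ((¬x) → (((¬(w ∨ t)) → ((¬(w ∨ t)) ∧ h)) ∧ ((w ∨ t) → ((¬(w ∨ t)) ∧ h))))))
Before w := (¬t) → x: ((¬h) → ((t → (t ∧ h)) ∧ ((¬t) → (t ∧ h)))) ∧ (h → ((x → ((((¬t) → x) → (((¬t) → x) ∧ h)) ∧ ((¬((¬t) → x)) → (((¬t) → x) ∧ h)))) ∧ ((¬x) → (((¬(((¬t) → x) ∨ t)) → ((¬(((¬t) → x) ∨ t)) ∧ h)) ∧ ((((¬t) → x) ∨ t) → ((¬(((¬t) → x) ∨ t)) ∧ h))))))
Answer: WP = ((¬h) → ((t → (t ∧ h)) ∧ ((¬t) → (t ∧ h)))) ∧ (h → ((x → ((((¬t) → x) → (((¬t) → x) ∧ h)) ∧ ((¬((¬t) → x)) → (((¬t) → x) ∧ h)))) ∧ ((¬x) → (((¬(((¬t) → x) ∨ t)) → ((¬(((¬t) → x) ∨ t)) ∧ h)) ∧ ((((¬t) → x) ∨ t) → ((¬(((¬t) → x) ∨ t)) ∧ h))))))


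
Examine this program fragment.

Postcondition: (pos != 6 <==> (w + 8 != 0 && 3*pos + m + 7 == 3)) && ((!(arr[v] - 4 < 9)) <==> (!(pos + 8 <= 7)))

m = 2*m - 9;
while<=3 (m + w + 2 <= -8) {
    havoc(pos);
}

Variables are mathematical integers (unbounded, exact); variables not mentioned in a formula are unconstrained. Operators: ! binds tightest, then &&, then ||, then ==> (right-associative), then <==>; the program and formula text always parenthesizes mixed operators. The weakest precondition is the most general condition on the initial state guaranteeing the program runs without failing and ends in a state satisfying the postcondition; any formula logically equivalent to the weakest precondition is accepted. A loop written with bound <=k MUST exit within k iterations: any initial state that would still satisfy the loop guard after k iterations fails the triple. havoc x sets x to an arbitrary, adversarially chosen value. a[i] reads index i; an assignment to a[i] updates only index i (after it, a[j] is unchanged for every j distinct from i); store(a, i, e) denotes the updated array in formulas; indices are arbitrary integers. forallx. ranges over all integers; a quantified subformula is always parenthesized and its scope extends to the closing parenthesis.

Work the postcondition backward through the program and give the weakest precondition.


Working backward. After the program, the postcondition (pos != 6 <==> (w + 8 != 0 && 3*pos + m + 7 == 3)) && ((!(arr[v] - 4 < 9)) <==> (!(pos + 8 <= 7))) must hold; in canonical form it is (pos != 6 <==> (w != -8 && m + 3*pos == -4)) && ((!(arr[v] < 13)) <==> (!(pos <= -1))).
Before the loop (bound <=3), unroll the exhaustion recursion (WP_0 = exit-now case; WP_j = one more guarded iteration, up to j = 3):
  WP_0: (!(m + w <= -10)) && (pos != 6 <==> (w != -8 && m + 3*pos == -4)) && ((!(arr[v] < 13)) <==> (!(pos <= -1)))
  WP_1: (m + w <= -10 ==> (forall pos_1. ((!(m + w <= -10)) && (pos_1 != 6 <==> (w != -8 && m + 3*pos_1 == -4)) && ((!(arr[v] < 13)) <==> (!(pos_1 <= -1)))))) && ((!(m + w <= -10)) ==> ((pos != 6 <==> (w != -8 && m + 3*pos == -4)) && ((!(arr[v] < 13)) <==> (!(pos <= -1)))))
  WP_2: (m + w <= -10 ==> (forall pos_2. ((m + w <= -10 ==> (forall pos_1. ((!(m + w <= -10)) && (pos_1 != 6 <==> (w != -8 && m + 3*pos_1 == -4)) && ((!(arr[v] < 13)) <==> (!(pos_1 <= -1)))))) && ((!(m + w <= -10)) ==> ((pos_2 != 6 <==> (w != -8 && m + 3*pos_2 == -4)) && ((!(arr[v] < 13)) <==> (!(pos_2 <= -1)))))))) && ((!(m + w <= -10)) ==> ((pos != 6 <==> (w != -8 && m + 3*pos == -4)) && ((!(arr[v] < 13)) <==> (!(pos <= -1)))))
  WP_3: (m + w <= -10 ==> (forall pos_3. ((m + w <= -10 ==> (forall pos_2. ((m + w <= -10 ==> (forall pos_1. ((!(m + w <= -10)) && (pos_1 != 6 <==> (w != -8 && m + 3*pos_1 == -4)) && ((!(arr[v] < 13)) <==> (!(pos_1 <= -1)))))) && ((!(m + w <= -10)) ==> ((pos_2 != 6 <==> (w != -8 && m + 3*pos_2 == -4)) && ((!(arr[v] < 13)) <==> (!(pos_2 <= -1)))))))) && ((!(m + w <= -10)) ==> ((pos_3 != 6 <==> (w != -8 && m + 3*pos_3 == -4)) && ((!(arr[v] < 13)) <==> (!(pos_3 <= -1)))))))) && ((!(m + w <= -10)) ==> ((pos != 6 <==> (w != -8 && m + 3*pos == -4)) && ((!(arr[v] < 13)) <==> (!(pos <= -1)))))
So before the loop: (m + w <= -10 ==> (forall pos_3. ((m + w <= -10 ==> (forall pos_2. ((m + w <= -10 ==> (forall pos_1. ((!(m + w <= -10)) && (pos_1 != 6 <==> (w != -8 && m + 3*pos_1 == -4)) && ((!(arr[v] < 13)) <==> (!(pos_1 <= -1)))))) && ((!(m + w <= -10)) ==> ((pos_2 != 6 <==> (w != -8 && m + 3*pos_2 == -4)) && ((!(arr[v] < 13)) <==> (!(pos_2 <= -1)))))))) && ((!(m + w <= -10)) ==> ((pos_3 != 6 <==> (w != -8 && m + 3*pos_3 == -4)) && ((!(arr[v] < 13)) <==> (!(pos_3 <= -1)))))))) && ((!(m + w <= -10)) ==> ((pos != 6 <==> (w != -8 && m + 3*pos == -4)) && ((!(arr[v] < 13)) <==> (!(pos <= -1)))))
Before m := 2*m - 9: (2*m + w <= -1 ==> (forall pos_3. ((2*m + w <= -1 ==> (forall pos_2. ((2*m + w <= -1 ==> (forall pos_1. ((!(2*m + w <= -1)) && (pos_1 != 6 <==> (w != -8 && 2*m + 3*pos_1 == 5)) && ((!(arr[v] < 13)) <==> (!(pos_1 <= -1)))))) && ((!(2*m + w <= -1)) ==> ((pos_2 != 6 <==> (w != -8 && 2*m + 3*pos_2 == 5)) && ((!(arr[v] < 13)) <==> (!(pos_2 <= -1)))))))) && ((!(2*m + w <= -1)) ==> ((pos_3 != 6 <==> (w != -8 && 2*m + 3*pos_3 == 5)) && ((!(arr[v] < 13)) <==> (!(pos_3 <= -1)))))))) && ((!(2*m + w <= -1)) ==> ((pos != 6 <==> (w != -8 && 2*m + 3*pos == 5)) && ((!(arr[v] < 13)) <==> (!(pos <= -1)))))
Answer: WP = (2*m + w <= -1 ==> (forall pos_3. ((2*m + w <= -1 ==> (forall pos_2. ((2*m + w <= -1 ==> (forall pos_1. ((!(2*m + w <= -1)) && (pos_1 != 6 <==> (w != -8 && 2*m + 3*pos_1 == 5)) && ((!(arr[v] < 13)) <==> (!(pos_1 <= -1)))))) && ((!(2*m + w <= -1)) ==> ((pos_2 != 6 <==> (w != -8 && 2*m + 3*pos_2 == 5)) && ((!(arr[v] < 13)) <==> (!(pos_2 <= -1)))))))) && ((!(2*m + w <= -1)) ==> ((pos_3 != 6 <==> (w != -8 && 2*m + 3*pos_3 == 5)) && ((!(arr[v] < 13)) <==> (!(pos_3 <= -1)))))))) && ((!(2*m + w <= -1)) ==> ((pos != 6 <==> (w != -8 && 2*m + 3*pos == 5)) && ((!(arr[v] < 13)) <==> (!(pos <= -1)))))
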